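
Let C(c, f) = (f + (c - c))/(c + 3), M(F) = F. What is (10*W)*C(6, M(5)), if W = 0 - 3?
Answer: -50/3 ≈ -16.667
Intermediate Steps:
C(c, f) = f/(3 + c) (C(c, f) = (f + 0)/(3 + c) = f/(3 + c))
W = -3
(10*W)*C(6, M(5)) = (10*(-3))*(5/(3 + 6)) = -150/9 = -30*5/9 = -50/3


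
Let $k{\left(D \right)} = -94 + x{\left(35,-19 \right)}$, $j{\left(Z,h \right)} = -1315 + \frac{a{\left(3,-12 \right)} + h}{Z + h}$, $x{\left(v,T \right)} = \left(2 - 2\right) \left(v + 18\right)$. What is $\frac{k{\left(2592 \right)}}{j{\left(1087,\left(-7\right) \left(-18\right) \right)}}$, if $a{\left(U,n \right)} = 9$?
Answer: $\frac{57011}{797480} \approx 0.071489$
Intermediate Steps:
$x{\left(v,T \right)} = 0$ ($x{\left(v,T \right)} = 0 \left(18 + v\right) = 0$)
$j{\left(Z,h \right)} = -1315 + \frac{9 + h}{Z + h}$
$k{\left(D \right)} = -94$ ($k{\left(D \right)} = -94 + 0 = -94$)
$\frac{k{\left(2592 \right)}}{j{\left(1087,\left(-7\right) \left(-18\right) \right)}} = - \frac{94}{\frac{1}{1087 - -126} \left(9 - 1429405 - 1314 \left(\left(-7\right) \left(-18\right)\right)\right)} = - \frac{94}{\frac{1}{1087 + 126} \left(9 - 1429405 - 165564\right)} = - \frac{94}{\frac{1}{1213} \left(9 - 1429405 - 165564\right)} = - \frac{94}{\frac{1}{1213} \left(-1594960\right)} = - \frac{94}{- \frac{1594960}{1213}} = \left(-94\right) \left(- \frac{1213}{1594960}\right) = \frac{57011}{797480}$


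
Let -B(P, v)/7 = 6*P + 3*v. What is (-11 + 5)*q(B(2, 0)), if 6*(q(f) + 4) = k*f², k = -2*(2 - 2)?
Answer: 24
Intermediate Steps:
B(P, v) = -42*P - 21*v (B(P, v) = -7*(6*P + 3*v) = -7*(3*v + 6*P) = -42*P - 21*v)
k = 0 (k = -2*0 = 0)
q(f) = -4 (q(f) = -4 + (0*f²)/6 = -4 + (⅙)*0 = -4 + 0 = -4)
(-11 + 5)*q(B(2, 0)) = (-11 + 5)*(-4) = -6*(-4) = 24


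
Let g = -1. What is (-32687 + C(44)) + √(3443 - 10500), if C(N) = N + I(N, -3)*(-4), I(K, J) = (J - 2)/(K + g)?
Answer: -1403629/43 + I*√7057 ≈ -32643.0 + 84.006*I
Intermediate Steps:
I(K, J) = (-2 + J)/(-1 + K) (I(K, J) = (J - 2)/(K - 1) = (-2 + J)/(-1 + K))
C(N) = N + 20/(-1 + N) (C(N) = N + ((-2 - 3)/(-1 + N))*(-4) = N + (-5/(-1 + N))*(-4) = N - 5/(-1 + N)*(-4) = N + 20/(-1 + N))
(-32687 + C(44)) + √(3443 - 10500) = (-32687 + (20 + 44*(-1 + 44))/(-1 + 44)) + √(3443 - 10500) = (-32687 + (20 + 44*43)/43) + √(-7057) = (-32687 + (20 + 1892)/43) + I*√7057 = (-32687 + (1/43)*1912) + I*√7057 = (-32687 + 1912/43) + I*√7057 = -1403629/43 + I*√7057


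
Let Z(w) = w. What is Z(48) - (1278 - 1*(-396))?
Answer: -1626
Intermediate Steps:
Z(48) - (1278 - 1*(-396)) = 48 - (1278 - 1*(-396)) = 48 - (1278 + 396) = 48 - 1*1674 = 48 - 1674 = -1626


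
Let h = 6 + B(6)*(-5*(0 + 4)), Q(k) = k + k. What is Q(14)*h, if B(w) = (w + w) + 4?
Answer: -8792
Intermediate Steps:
Q(k) = 2*k
B(w) = 4 + 2*w (B(w) = 2*w + 4 = 4 + 2*w)
h = -314 (h = 6 + (4 + 2*6)*(-5*(0 + 4)) = 6 + (4 + 12)*(-5*4) = 6 + 16*(-20) = 6 - 320 = -314)
Q(14)*h = (2*14)*(-314) = 28*(-314) = -8792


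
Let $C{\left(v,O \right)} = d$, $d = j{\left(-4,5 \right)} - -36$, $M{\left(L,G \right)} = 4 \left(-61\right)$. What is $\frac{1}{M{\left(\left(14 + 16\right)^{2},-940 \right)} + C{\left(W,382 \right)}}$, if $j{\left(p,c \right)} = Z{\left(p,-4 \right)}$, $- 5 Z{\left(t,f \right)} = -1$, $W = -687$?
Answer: $- \frac{5}{1039} \approx -0.0048123$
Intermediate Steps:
$M{\left(L,G \right)} = -244$
$Z{\left(t,f \right)} = \frac{1}{5}$ ($Z{\left(t,f \right)} = \left(- \frac{1}{5}\right) \left(-1\right) = \frac{1}{5}$)
$j{\left(p,c \right)} = \frac{1}{5}$
$d = \frac{181}{5}$ ($d = \frac{1}{5} - -36 = \frac{1}{5} + 36 = \frac{181}{5} \approx 36.2$)
$C{\left(v,O \right)} = \frac{181}{5}$
$\frac{1}{M{\left(\left(14 + 16\right)^{2},-940 \right)} + C{\left(W,382 \right)}} = \frac{1}{-244 + \frac{181}{5}} = \frac{1}{- \frac{1039}{5}} = - \frac{5}{1039}$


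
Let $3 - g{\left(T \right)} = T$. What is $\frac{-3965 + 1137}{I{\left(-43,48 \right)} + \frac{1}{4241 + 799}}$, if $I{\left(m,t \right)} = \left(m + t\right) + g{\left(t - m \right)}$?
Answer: $\frac{14253120}{418319} \approx 34.072$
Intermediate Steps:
$g{\left(T \right)} = 3 - T$
$I{\left(m,t \right)} = 3 + 2 m$ ($I{\left(m,t \right)} = \left(m + t\right) - \left(-3 + t - m\right) = \left(m + t\right) + \left(3 + \left(m - t\right)\right) = \left(m + t\right) + \left(3 + m - t\right) = 3 + 2 m$)
$\frac{-3965 + 1137}{I{\left(-43,48 \right)} + \frac{1}{4241 + 799}} = \frac{-3965 + 1137}{\left(3 + 2 \left(-43\right)\right) + \frac{1}{4241 + 799}} = - \frac{2828}{\left(3 - 86\right) + \frac{1}{5040}} = - \frac{2828}{-83 + \frac{1}{5040}} = - \frac{2828}{- \frac{418319}{5040}} = \left(-2828\right) \left(- \frac{5040}{418319}\right) = \frac{14253120}{418319}$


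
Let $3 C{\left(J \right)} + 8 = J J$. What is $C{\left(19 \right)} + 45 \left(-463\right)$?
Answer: $- \frac{62152}{3} \approx -20717.0$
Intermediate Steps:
$C{\left(J \right)} = - \frac{8}{3} + \frac{J^{2}}{3}$ ($C{\left(J \right)} = - \frac{8}{3} + \frac{J J}{3} = - \frac{8}{3} + \frac{J^{2}}{3}$)
$C{\left(19 \right)} + 45 \left(-463\right) = \left(- \frac{8}{3} + \frac{19^{2}}{3}\right) + 45 \left(-463\right) = \left(- \frac{8}{3} + \frac{1}{3} \cdot 361\right) - 20835 = \left(- \frac{8}{3} + \frac{361}{3}\right) - 20835 = \frac{353}{3} - 20835 = - \frac{62152}{3}$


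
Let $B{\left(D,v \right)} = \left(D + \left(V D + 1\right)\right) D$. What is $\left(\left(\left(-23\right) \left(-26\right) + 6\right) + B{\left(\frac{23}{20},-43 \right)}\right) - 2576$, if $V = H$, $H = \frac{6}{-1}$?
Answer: $- \frac{158197}{80} \approx -1977.5$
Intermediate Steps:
$H = -6$ ($H = 6 \left(-1\right) = -6$)
$V = -6$
$B{\left(D,v \right)} = D \left(1 - 5 D\right)$ ($B{\left(D,v \right)} = \left(D - \left(-1 + 6 D\right)\right) D = \left(1 - 5 D\right) D = D \left(1 - 5 D\right)$)
$\left(\left(\left(-23\right) \left(-26\right) + 6\right) + B{\left(\frac{23}{20},-43 \right)}\right) - 2576 = \left(\left(\left(-23\right) \left(-26\right) + 6\right) + \frac{23}{20} \left(1 - 5 \cdot \frac{23}{20}\right)\right) - 2576 = \left(\left(598 + 6\right) + 23 \cdot \frac{1}{20} \left(1 - 5 \cdot 23 \cdot \frac{1}{20}\right)\right) - 2576 = \left(604 + \frac{23 \left(1 - \frac{23}{4}\right)}{20}\right) - 2576 = \left(604 + \frac{23}{20} \left(- \frac{19}{4}\right)\right) - 2576 = \left(604 - \frac{437}{80}\right) - 2576 = \frac{47883}{80} - 2576 = - \frac{158197}{80}$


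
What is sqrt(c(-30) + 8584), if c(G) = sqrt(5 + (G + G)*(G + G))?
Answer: sqrt(8584 + sqrt(3605)) ≈ 92.973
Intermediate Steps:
c(G) = sqrt(5 + 4*G**2) (c(G) = sqrt(5 + (2*G)*(2*G)) = sqrt(5 + 4*G**2))
sqrt(c(-30) + 8584) = sqrt(sqrt(5 + 4*(-30)**2) + 8584) = sqrt(sqrt(5 + 4*900) + 8584) = sqrt(sqrt(5 + 3600) + 8584) = sqrt(sqrt(3605) + 8584) = sqrt(8584 + sqrt(3605))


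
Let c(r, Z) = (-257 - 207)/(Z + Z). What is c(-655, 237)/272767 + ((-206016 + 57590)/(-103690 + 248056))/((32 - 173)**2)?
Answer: -36386478643/657952003443537 ≈ -5.5303e-5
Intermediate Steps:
c(r, Z) = -232/Z (c(r, Z) = -464*1/(2*Z) = -232/Z)
c(-655, 237)/272767 + ((-206016 + 57590)/(-103690 + 248056))/((32 - 173)**2) = -232/237/272767 + ((-206016 + 57590)/(-103690 + 248056))/((32 - 173)**2) = -232*1/237*(1/272767) + (-148426/144366)/((-141)**2) = -232/237*1/272767 - 148426*1/144366/19881 = -232/64645779 - 74213/72183*1/19881 = -232/64645779 - 1579/30533409 = -36386478643/657952003443537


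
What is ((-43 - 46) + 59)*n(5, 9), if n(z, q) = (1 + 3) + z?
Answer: -270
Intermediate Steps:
n(z, q) = 4 + z
((-43 - 46) + 59)*n(5, 9) = ((-43 - 46) + 59)*(4 + 5) = (-89 + 59)*9 = -30*9 = -270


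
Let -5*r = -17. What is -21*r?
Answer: -357/5 ≈ -71.400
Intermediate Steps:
r = 17/5 (r = -⅕*(-17) = 17/5 ≈ 3.4000)
-21*r = -21*17/5 = -357/5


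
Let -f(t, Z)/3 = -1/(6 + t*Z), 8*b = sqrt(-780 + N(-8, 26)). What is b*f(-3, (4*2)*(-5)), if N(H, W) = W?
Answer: I*sqrt(754)/336 ≈ 0.081723*I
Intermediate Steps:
b = I*sqrt(754)/8 (b = sqrt(-780 + 26)/8 = sqrt(-754)/8 = (I*sqrt(754))/8 = I*sqrt(754)/8 ≈ 3.4324*I)
f(t, Z) = 3/(6 + Z*t) (f(t, Z) = -3*(-1)/(6 + t*Z) = -3*(-1)/(6 + Z*t) = -(-3)/(6 + Z*t) = 3/(6 + Z*t))
b*f(-3, (4*2)*(-5)) = (I*sqrt(754)/8)*(3/(6 + ((4*2)*(-5))*(-3))) = (I*sqrt(754)/8)*(3/(6 + (8*(-5))*(-3))) = (I*sqrt(754)/8)*(3/(6 - 40*(-3))) = (I*sqrt(754)/8)*(3/(6 + 120)) = (I*sqrt(754)/8)*(3/126) = (I*sqrt(754)/8)*(3*(1/126)) = (I*sqrt(754)/8)*(1/42) = I*sqrt(754)/336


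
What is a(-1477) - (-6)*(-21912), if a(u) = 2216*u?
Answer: -3404504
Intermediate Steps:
a(-1477) - (-6)*(-21912) = 2216*(-1477) - (-6)*(-21912) = -3273032 - 1*131472 = -3273032 - 131472 = -3404504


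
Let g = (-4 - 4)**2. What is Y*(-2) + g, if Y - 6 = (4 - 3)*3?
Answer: 46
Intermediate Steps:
Y = 9 (Y = 6 + (4 - 3)*3 = 6 + 1*3 = 6 + 3 = 9)
g = 64 (g = (-8)**2 = 64)
Y*(-2) + g = 9*(-2) + 64 = -18 + 64 = 46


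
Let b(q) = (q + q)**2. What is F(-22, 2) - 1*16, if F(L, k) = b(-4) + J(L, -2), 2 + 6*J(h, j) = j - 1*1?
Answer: 283/6 ≈ 47.167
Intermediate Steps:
J(h, j) = -1/2 + j/6 (J(h, j) = -1/3 + (j - 1*1)/6 = -1/3 + (j - 1)/6 = -1/3 + (-1 + j)/6 = -1/3 + (-1/6 + j/6) = -1/2 + j/6)
b(q) = 4*q**2 (b(q) = (2*q)**2 = 4*q**2)
F(L, k) = 379/6 (F(L, k) = 4*(-4)**2 + (-1/2 + (1/6)*(-2)) = 4*16 + (-1/2 - 1/3) = 64 - 5/6 = 379/6)
F(-22, 2) - 1*16 = 379/6 - 1*16 = 379/6 - 16 = 283/6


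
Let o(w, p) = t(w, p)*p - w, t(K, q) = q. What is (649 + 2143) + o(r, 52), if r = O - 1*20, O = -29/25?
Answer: 137929/25 ≈ 5517.2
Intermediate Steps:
O = -29/25 (O = -29*1/25 = -29/25 ≈ -1.1600)
r = -529/25 (r = -29/25 - 1*20 = -29/25 - 20 = -529/25 ≈ -21.160)
o(w, p) = p**2 - w (o(w, p) = p*p - w = p**2 - w)
(649 + 2143) + o(r, 52) = (649 + 2143) + (52**2 - 1*(-529/25)) = 2792 + (2704 + 529/25) = 2792 + 68129/25 = 137929/25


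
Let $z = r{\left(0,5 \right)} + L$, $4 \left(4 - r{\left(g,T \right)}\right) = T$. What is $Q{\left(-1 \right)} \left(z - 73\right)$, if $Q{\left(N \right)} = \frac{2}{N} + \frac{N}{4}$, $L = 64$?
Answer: $\frac{225}{16} \approx 14.063$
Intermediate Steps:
$r{\left(g,T \right)} = 4 - \frac{T}{4}$
$Q{\left(N \right)} = \frac{2}{N} + \frac{N}{4}$ ($Q{\left(N \right)} = \frac{2}{N} + N \frac{1}{4} = \frac{2}{N} + \frac{N}{4}$)
$z = \frac{267}{4}$ ($z = \left(4 - \frac{5}{4}\right) + 64 = \frac{11}{4} + 64 = \frac{267}{4} \approx 66.75$)
$Q{\left(-1 \right)} \left(z - 73\right) = \left(\frac{2}{-1} + \frac{1}{4} \left(-1\right)\right) \left(\frac{267}{4} - 73\right) = \left(2 \left(-1\right) - \frac{1}{4}\right) \left(- \frac{25}{4}\right) = \left(-2 - \frac{1}{4}\right) \left(- \frac{25}{4}\right) = \left(- \frac{9}{4}\right) \left(- \frac{25}{4}\right) = \frac{225}{16}$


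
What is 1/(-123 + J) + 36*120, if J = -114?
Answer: 1023839/237 ≈ 4320.0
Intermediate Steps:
1/(-123 + J) + 36*120 = 1/(-123 - 114) + 36*120 = 1/(-237) + 4320 = -1/237 + 4320 = 1023839/237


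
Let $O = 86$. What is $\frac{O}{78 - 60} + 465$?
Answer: $\frac{4228}{9} \approx 469.78$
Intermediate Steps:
$\frac{O}{78 - 60} + 465 = \frac{86}{78 - 60} + 465 = \frac{86}{18} + 465 = 86 \cdot \frac{1}{18} + 465 = \frac{43}{9} + 465 = \frac{4228}{9}$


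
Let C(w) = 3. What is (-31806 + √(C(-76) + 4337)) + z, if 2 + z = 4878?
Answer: -26930 + 2*√1085 ≈ -26864.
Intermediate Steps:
z = 4876 (z = -2 + 4878 = 4876)
(-31806 + √(C(-76) + 4337)) + z = (-31806 + √(3 + 4337)) + 4876 = (-31806 + √4340) + 4876 = (-31806 + 2*√1085) + 4876 = -26930 + 2*√1085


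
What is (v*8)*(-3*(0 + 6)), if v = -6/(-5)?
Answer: -864/5 ≈ -172.80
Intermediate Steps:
v = 6/5 (v = -6*(-⅕) = 6/5 ≈ 1.2000)
(v*8)*(-3*(0 + 6)) = ((6/5)*8)*(-3*(0 + 6)) = 48*(-3*6)/5 = (48/5)*(-18) = -864/5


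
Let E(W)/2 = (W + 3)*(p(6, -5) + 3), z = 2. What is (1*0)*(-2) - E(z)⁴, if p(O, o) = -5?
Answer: -160000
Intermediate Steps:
E(W) = -12 - 4*W (E(W) = 2*((W + 3)*(-5 + 3)) = 2*((3 + W)*(-2)) = 2*(-6 - 2*W) = -12 - 4*W)
(1*0)*(-2) - E(z)⁴ = (1*0)*(-2) - (-12 - 4*2)⁴ = 0*(-2) - (-12 - 8)⁴ = 0 - 1*(-20)⁴ = 0 - 1*160000 = 0 - 160000 = -160000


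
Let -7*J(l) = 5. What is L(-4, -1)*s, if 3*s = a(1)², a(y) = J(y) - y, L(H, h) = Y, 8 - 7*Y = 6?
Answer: 96/343 ≈ 0.27988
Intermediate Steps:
Y = 2/7 (Y = 8/7 - ⅐*6 = 8/7 - 6/7 = 2/7 ≈ 0.28571)
J(l) = -5/7 (J(l) = -⅐*5 = -5/7)
L(H, h) = 2/7
a(y) = -5/7 - y
s = 48/49 (s = (-5/7 - 1*1)²/3 = (-5/7 - 1)²/3 = (-12/7)²/3 = (⅓)*(144/49) = 48/49 ≈ 0.97959)
L(-4, -1)*s = (2/7)*(48/49) = 96/343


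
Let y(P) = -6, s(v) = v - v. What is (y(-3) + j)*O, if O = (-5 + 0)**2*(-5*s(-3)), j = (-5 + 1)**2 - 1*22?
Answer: 0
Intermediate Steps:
s(v) = 0
j = -6 (j = (-4)**2 - 22 = 16 - 22 = -6)
O = 0 (O = (-5 + 0)**2*(-5*0) = (-5)**2*0 = 25*0 = 0)
(y(-3) + j)*O = (-6 - 6)*0 = -12*0 = 0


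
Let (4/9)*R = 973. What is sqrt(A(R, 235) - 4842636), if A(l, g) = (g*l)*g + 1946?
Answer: sqrt(464242565)/2 ≈ 10773.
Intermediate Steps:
R = 8757/4 (R = (9/4)*973 = 8757/4 ≈ 2189.3)
A(l, g) = 1946 + l*g**2 (A(l, g) = l*g**2 + 1946 = 1946 + l*g**2)
sqrt(A(R, 235) - 4842636) = sqrt((1946 + (8757/4)*235**2) - 4842636) = sqrt((1946 + (8757/4)*55225) - 4842636) = sqrt((1946 + 483605325/4) - 4842636) = sqrt(483613109/4 - 4842636) = sqrt(464242565/4) = sqrt(464242565)/2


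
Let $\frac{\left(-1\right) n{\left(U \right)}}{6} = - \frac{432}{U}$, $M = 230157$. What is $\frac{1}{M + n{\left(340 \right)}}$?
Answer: $\frac{85}{19563993} \approx 4.3447 \cdot 10^{-6}$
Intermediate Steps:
$n{\left(U \right)} = \frac{2592}{U}$ ($n{\left(U \right)} = - 6 \left(- \frac{432}{U}\right) = \frac{2592}{U}$)
$\frac{1}{M + n{\left(340 \right)}} = \frac{1}{230157 + \frac{2592}{340}} = \frac{1}{230157 + 2592 \cdot \frac{1}{340}} = \frac{1}{230157 + \frac{648}{85}} = \frac{1}{\frac{19563993}{85}} = \frac{85}{19563993}$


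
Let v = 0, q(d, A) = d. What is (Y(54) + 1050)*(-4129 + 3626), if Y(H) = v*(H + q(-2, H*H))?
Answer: -528150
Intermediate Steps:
Y(H) = 0 (Y(H) = 0*(H - 2) = 0*(-2 + H) = 0)
(Y(54) + 1050)*(-4129 + 3626) = (0 + 1050)*(-4129 + 3626) = 1050*(-503) = -528150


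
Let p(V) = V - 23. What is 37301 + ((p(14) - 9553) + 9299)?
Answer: 37038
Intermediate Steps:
p(V) = -23 + V
37301 + ((p(14) - 9553) + 9299) = 37301 + (((-23 + 14) - 9553) + 9299) = 37301 + ((-9 - 9553) + 9299) = 37301 + (-9562 + 9299) = 37301 - 263 = 37038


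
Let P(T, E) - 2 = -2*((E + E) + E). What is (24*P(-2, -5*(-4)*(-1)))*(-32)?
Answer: -93696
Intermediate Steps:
P(T, E) = 2 - 6*E (P(T, E) = 2 - 2*((E + E) + E) = 2 - 2*(2*E + E) = 2 - 6*E)
(24*P(-2, -5*(-4)*(-1)))*(-32) = (24*(2 - 6*(-5*(-4))*(-1)))*(-32) = (24*(2 - 120*(-1)))*(-32) = (24*(2 - 6*(-20)))*(-32) = (24*(2 + 120))*(-32) = (24*122)*(-32) = 2928*(-32) = -93696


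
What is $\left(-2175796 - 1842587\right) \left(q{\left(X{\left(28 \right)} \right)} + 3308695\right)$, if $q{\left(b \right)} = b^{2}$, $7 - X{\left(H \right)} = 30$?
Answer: $-13297729464792$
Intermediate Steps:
$X{\left(H \right)} = -23$ ($X{\left(H \right)} = 7 - 30 = -23$)
$\left(-2175796 - 1842587\right) \left(q{\left(X{\left(28 \right)} \right)} + 3308695\right) = \left(-2175796 - 1842587\right) \left(\left(-23\right)^{2} + 3308695\right) = - 4018383 \left(529 + 3308695\right) = \left(-4018383\right) 3309224 = -13297729464792$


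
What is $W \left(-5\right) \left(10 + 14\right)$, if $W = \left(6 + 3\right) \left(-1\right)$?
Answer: $1080$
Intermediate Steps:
$W = -9$ ($W = 9 \left(-1\right) = -9$)
$W \left(-5\right) \left(10 + 14\right) = \left(-9\right) \left(-5\right) \left(10 + 14\right) = 45 \cdot 24 = 1080$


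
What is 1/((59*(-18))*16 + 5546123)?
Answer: 1/5529131 ≈ 1.8086e-7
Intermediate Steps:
1/((59*(-18))*16 + 5546123) = 1/(-1062*16 + 5546123) = 1/(-16992 + 5546123) = 1/5529131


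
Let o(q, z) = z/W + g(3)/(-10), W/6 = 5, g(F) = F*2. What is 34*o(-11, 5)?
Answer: -221/15 ≈ -14.733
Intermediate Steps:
g(F) = 2*F
W = 30 (W = 6*5 = 30)
o(q, z) = -⅗ + z/30 (o(q, z) = z/30 + (2*3)/(-10) = z*(1/30) + 6*(-⅒) = z/30 - ⅗ = -⅗ + z/30)
34*o(-11, 5) = 34*(-⅗ + (1/30)*5) = 34*(-⅗ + ⅙) = 34*(-13/30) = -221/15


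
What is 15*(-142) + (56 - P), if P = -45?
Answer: -2029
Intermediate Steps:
15*(-142) + (56 - P) = 15*(-142) + (56 - 1*(-45)) = -2130 + (56 + 45) = -2130 + 101 = -2029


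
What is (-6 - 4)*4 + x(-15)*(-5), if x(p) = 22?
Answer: -150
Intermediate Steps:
(-6 - 4)*4 + x(-15)*(-5) = (-6 - 4)*4 + 22*(-5) = -10*4 - 110 = -40 - 110 = -150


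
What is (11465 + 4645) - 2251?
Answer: 13859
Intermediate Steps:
(11465 + 4645) - 2251 = 16110 - 2251 = 13859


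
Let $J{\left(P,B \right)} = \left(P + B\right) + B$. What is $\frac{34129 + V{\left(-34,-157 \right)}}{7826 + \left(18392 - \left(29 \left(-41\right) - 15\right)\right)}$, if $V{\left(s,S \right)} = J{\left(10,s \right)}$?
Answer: $\frac{34071}{27422} \approx 1.2425$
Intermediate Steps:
$J{\left(P,B \right)} = P + 2 B$ ($J{\left(P,B \right)} = \left(B + P\right) + B = P + 2 B$)
$V{\left(s,S \right)} = 10 + 2 s$
$\frac{34129 + V{\left(-34,-157 \right)}}{7826 + \left(18392 - \left(29 \left(-41\right) - 15\right)\right)} = \frac{34129 + \left(10 + 2 \left(-34\right)\right)}{7826 + \left(18392 - \left(29 \left(-41\right) - 15\right)\right)} = \frac{34129 + \left(10 - 68\right)}{7826 + \left(18392 - \left(-1189 - 15\right)\right)} = \frac{34129 - 58}{7826 + \left(18392 - -1204\right)} = \frac{34071}{7826 + \left(18392 + 1204\right)} = \frac{34071}{7826 + 19596} = \frac{34071}{27422}$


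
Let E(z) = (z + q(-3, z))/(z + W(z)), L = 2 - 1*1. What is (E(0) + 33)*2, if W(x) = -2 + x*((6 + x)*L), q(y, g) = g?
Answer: 66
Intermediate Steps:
L = 1 (L = 2 - 1 = 1)
W(x) = -2 + x*(6 + x) (W(x) = -2 + x*((6 + x)*1) = -2 + x*(6 + x))
E(z) = 2*z/(-2 + z² + 7*z) (E(z) = (z + z)/(z + (-2 + z² + 6*z)) = (2*z)/(-2 + z² + 7*z) = 2*z/(-2 + z² + 7*z))
(E(0) + 33)*2 = (2*0/(-2 + 0² + 7*0) + 33)*2 = (2*0/(-2 + 0 + 0) + 33)*2 = (2*0/(-2) + 33)*2 = (2*0*(-½) + 33)*2 = (0 + 33)*2 = 33*2 = 66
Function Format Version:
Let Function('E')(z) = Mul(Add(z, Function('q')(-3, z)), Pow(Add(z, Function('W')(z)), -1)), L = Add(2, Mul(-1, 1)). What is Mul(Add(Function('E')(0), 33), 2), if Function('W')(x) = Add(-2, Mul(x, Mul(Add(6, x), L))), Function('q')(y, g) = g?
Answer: 66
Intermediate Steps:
L = 1 (L = Add(2, -1) = 1)
Function('W')(x) = Add(-2, Mul(x, Add(6, x))) (Function('W')(x) = Add(-2, Mul(x, Mul(Add(6, x), 1))) = Add(-2, Mul(x, Add(6, x))))
Function('E')(z) = Mul(2, z, Pow(Add(-2, Pow(z, 2), Mul(7, z)), -1)) (Function('E')(z) = Mul(Add(z, z), Pow(Add(z, Add(-2, Pow(z, 2), Mul(6, z))), -1)) = Mul(Mul(2, z), Pow(Add(-2, Pow(z, 2), Mul(7, z)), -1)) = Mul(2, z, Pow(Add(-2, Pow(z, 2), Mul(7, z)), -1)))
Mul(Add(Function('E')(0), 33), 2) = Mul(Add(Mul(2, 0, Pow(Add(-2, Pow(0, 2), Mul(7, 0)), -1)), 33), 2) = Mul(Add(Mul(2, 0, Pow(Add(-2, 0, 0), -1)), 33), 2) = Mul(Add(Mul(2, 0, Pow(-2, -1)), 33), 2) = Mul(Add(Mul(2, 0, Rational(-1, 2)), 33), 2) = Mul(Add(0, 33), 2) = Mul(33, 2) = 66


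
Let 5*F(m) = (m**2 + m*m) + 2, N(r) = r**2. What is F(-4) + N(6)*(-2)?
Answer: -326/5 ≈ -65.200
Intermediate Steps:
F(m) = 2/5 + 2*m**2/5 (F(m) = ((m**2 + m*m) + 2)/5 = ((m**2 + m**2) + 2)/5 = (2*m**2 + 2)/5 = (2 + 2*m**2)/5 = 2/5 + 2*m**2/5)
F(-4) + N(6)*(-2) = (2/5 + (2/5)*(-4)**2) + 6**2*(-2) = (2/5 + (2/5)*16) + 36*(-2) = (2/5 + 32/5) - 72 = 34/5 - 72 = -326/5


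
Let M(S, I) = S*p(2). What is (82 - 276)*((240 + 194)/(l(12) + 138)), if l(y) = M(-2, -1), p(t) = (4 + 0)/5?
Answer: -6790/11 ≈ -617.27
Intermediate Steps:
p(t) = ⅘ (p(t) = 4*(⅕) = ⅘)
M(S, I) = 4*S/5 (M(S, I) = S*(⅘) = 4*S/5)
l(y) = -8/5 (l(y) = (⅘)*(-2) = -8/5)
(82 - 276)*((240 + 194)/(l(12) + 138)) = (82 - 276)*((240 + 194)/(-8/5 + 138)) = -84196/682/5 = -84196*5/682 = -194*35/11 = -6790/11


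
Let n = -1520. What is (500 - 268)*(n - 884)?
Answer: -557728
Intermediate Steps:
(500 - 268)*(n - 884) = (500 - 268)*(-1520 - 884) = 232*(-2404) = -557728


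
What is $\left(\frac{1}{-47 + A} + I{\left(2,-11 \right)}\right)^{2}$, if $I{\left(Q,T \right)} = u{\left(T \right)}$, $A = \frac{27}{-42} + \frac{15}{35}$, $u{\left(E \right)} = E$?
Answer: $\frac{53071225}{436921} \approx 121.47$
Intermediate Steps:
$A = - \frac{3}{14}$ ($A = 27 \left(- \frac{1}{42}\right) + 15 \cdot \frac{1}{35} = - \frac{9}{14} + \frac{3}{7} = - \frac{3}{14} \approx -0.21429$)
$I{\left(Q,T \right)} = T$
$\left(\frac{1}{-47 + A} + I{\left(2,-11 \right)}\right)^{2} = \left(\frac{1}{-47 - \frac{3}{14}} - 11\right)^{2} = \left(\frac{1}{- \frac{661}{14}} - 11\right)^{2} = \left(- \frac{14}{661} - 11\right)^{2} = \left(- \frac{7285}{661}\right)^{2} = \frac{53071225}{436921}$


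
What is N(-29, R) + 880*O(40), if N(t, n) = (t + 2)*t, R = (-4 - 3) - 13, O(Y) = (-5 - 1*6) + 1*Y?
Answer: 26303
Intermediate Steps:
O(Y) = -11 + Y (O(Y) = (-5 - 6) + Y = -11 + Y)
R = -20 (R = -7 - 13 = -20)
N(t, n) = t*(2 + t) (N(t, n) = (2 + t)*t = t*(2 + t))
N(-29, R) + 880*O(40) = -29*(2 - 29) + 880*(-11 + 40) = -29*(-27) + 880*29 = 783 + 25520 = 26303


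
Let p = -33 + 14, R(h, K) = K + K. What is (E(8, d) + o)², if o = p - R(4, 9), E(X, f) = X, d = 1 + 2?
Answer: 841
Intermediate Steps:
R(h, K) = 2*K
p = -19
d = 3
o = -37 (o = -19 - 2*9 = -19 - 1*18 = -19 - 18 = -37)
(E(8, d) + o)² = (8 - 37)² = (-29)² = 841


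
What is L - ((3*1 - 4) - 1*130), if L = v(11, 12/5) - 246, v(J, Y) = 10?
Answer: -105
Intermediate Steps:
L = -236 (L = 10 - 246 = -236)
L - ((3*1 - 4) - 1*130) = -236 - ((3*1 - 4) - 1*130) = -236 - ((3 - 4) - 130) = -236 - (-1 - 130) = -236 - 1*(-131) = -236 + 131 = -105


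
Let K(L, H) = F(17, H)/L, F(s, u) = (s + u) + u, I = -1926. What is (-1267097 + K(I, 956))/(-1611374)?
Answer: 813476917/1034502108 ≈ 0.78635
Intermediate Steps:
F(s, u) = s + 2*u
K(L, H) = (17 + 2*H)/L
(-1267097 + K(I, 956))/(-1611374) = (-1267097 + (17 + 2*956)/(-1926))/(-1611374) = (-1267097 - (17 + 1912)/1926)*(-1/1611374) = (-1267097 - 1/1926*1929)*(-1/1611374) = (-1267097 - 643/642)*(-1/1611374) = -813476917/642*(-1/1611374) = 813476917/1034502108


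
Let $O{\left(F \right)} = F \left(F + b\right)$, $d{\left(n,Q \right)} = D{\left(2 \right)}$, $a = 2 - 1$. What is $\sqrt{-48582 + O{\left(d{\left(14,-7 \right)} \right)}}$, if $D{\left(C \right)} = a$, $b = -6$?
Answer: $i \sqrt{48587} \approx 220.42 i$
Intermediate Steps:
$a = 1$
$D{\left(C \right)} = 1$
$d{\left(n,Q \right)} = 1$
$O{\left(F \right)} = F \left(-6 + F\right)$ ($O{\left(F \right)} = F \left(F - 6\right) = F \left(-6 + F\right)$)
$\sqrt{-48582 + O{\left(d{\left(14,-7 \right)} \right)}} = \sqrt{-48582 + 1 \left(-6 + 1\right)} = \sqrt{-48582 + 1 \left(-5\right)} = \sqrt{-48582 - 5} = \sqrt{-48587} = i \sqrt{48587}$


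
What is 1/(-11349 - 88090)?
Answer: -1/99439 ≈ -1.0056e-5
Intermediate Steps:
1/(-11349 - 88090) = 1/(-99439) = -1/99439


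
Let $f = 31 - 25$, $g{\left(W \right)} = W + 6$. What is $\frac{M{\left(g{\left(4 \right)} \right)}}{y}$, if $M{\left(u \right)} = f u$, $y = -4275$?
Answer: $- \frac{4}{285} \approx -0.014035$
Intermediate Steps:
$g{\left(W \right)} = 6 + W$
$f = 6$ ($f = 31 - 25 = 6$)
$M{\left(u \right)} = 6 u$
$\frac{M{\left(g{\left(4 \right)} \right)}}{y} = \frac{6 \left(6 + 4\right)}{-4275} = 6 \cdot 10 \left(- \frac{1}{4275}\right) = 60 \left(- \frac{1}{4275}\right) = - \frac{4}{285}$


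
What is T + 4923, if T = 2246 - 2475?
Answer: 4694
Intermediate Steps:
T = -229
T + 4923 = -229 + 4923 = 4694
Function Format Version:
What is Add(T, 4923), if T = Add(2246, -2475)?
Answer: 4694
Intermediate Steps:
T = -229
Add(T, 4923) = Add(-229, 4923) = 4694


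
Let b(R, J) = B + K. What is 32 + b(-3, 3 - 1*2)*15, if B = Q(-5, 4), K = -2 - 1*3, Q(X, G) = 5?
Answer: 32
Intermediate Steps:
K = -5 (K = -2 - 3 = -5)
B = 5
b(R, J) = 0 (b(R, J) = 5 - 5 = 0)
32 + b(-3, 3 - 1*2)*15 = 32 + 0*15 = 32 + 0 = 32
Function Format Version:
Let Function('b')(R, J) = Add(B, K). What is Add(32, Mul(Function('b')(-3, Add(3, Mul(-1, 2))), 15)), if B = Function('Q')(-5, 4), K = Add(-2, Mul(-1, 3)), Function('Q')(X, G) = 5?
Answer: 32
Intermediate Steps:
K = -5 (K = Add(-2, -3) = -5)
B = 5
Function('b')(R, J) = 0 (Function('b')(R, J) = Add(5, -5) = 0)
Add(32, Mul(Function('b')(-3, Add(3, Mul(-1, 2))), 15)) = Add(32, Mul(0, 15)) = Add(32, 0) = 32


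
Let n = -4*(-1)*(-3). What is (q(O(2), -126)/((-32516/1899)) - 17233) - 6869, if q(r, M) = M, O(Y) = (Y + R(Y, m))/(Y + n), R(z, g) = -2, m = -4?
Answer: -391730679/16258 ≈ -24095.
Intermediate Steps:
n = -12 (n = 4*(-3) = -12)
O(Y) = (-2 + Y)/(-12 + Y) (O(Y) = (Y - 2)/(Y - 12) = (-2 + Y)/(-12 + Y))
(q(O(2), -126)/((-32516/1899)) - 17233) - 6869 = (-126/((-32516/1899)) - 17233) - 6869 = (-126/((-32516*1/1899)) - 17233) - 6869 = (-126/(-32516/1899) - 17233) - 6869 = (-126*(-1899/32516) - 17233) - 6869 = (119637/16258 - 17233) - 6869 = -280054477/16258 - 6869 = -391730679/16258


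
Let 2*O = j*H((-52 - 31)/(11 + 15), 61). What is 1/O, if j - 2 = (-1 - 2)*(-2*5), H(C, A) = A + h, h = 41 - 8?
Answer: 1/1504 ≈ 0.00066489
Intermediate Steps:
h = 33
H(C, A) = 33 + A (H(C, A) = A + 33 = 33 + A)
j = 32 (j = 2 + (-1 - 2)*(-2*5) = 2 - 3*(-10) = 2 + 30 = 32)
O = 1504 (O = (32*(33 + 61))/2 = (32*94)/2 = (1/2)*3008 = 1504)
1/O = 1/1504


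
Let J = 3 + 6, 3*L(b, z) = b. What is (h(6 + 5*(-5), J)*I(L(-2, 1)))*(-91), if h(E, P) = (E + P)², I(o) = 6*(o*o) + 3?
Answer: -154700/3 ≈ -51567.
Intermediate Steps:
L(b, z) = b/3
I(o) = 3 + 6*o² (I(o) = 6*o² + 3 = 3 + 6*o²)
J = 9
(h(6 + 5*(-5), J)*I(L(-2, 1)))*(-91) = (((6 + 5*(-5)) + 9)²*(3 + 6*((⅓)*(-2))²))*(-91) = (((6 - 25) + 9)²*(3 + 6*(-⅔)²))*(-91) = ((-19 + 9)²*(3 + 6*(4/9)))*(-91) = ((-10)²*(3 + 8/3))*(-91) = (100*(17/3))*(-91) = (1700/3)*(-91) = -154700/3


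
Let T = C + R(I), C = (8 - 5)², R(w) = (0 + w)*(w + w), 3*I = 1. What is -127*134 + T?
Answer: -153079/9 ≈ -17009.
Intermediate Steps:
I = ⅓ (I = (⅓)*1 = ⅓ ≈ 0.33333)
R(w) = 2*w² (R(w) = w*(2*w) = 2*w²)
C = 9 (C = 3² = 9)
T = 83/9 (T = 9 + 2*(⅓)² = 9 + 2*(⅑) = 9 + 2/9 = 83/9 ≈ 9.2222)
-127*134 + T = -127*134 + 83/9 = -17018 + 83/9 = -153079/9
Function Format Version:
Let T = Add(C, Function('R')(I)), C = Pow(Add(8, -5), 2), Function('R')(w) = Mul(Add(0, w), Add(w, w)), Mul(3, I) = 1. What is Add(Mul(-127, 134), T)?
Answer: Rational(-153079, 9) ≈ -17009.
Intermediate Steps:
I = Rational(1, 3) (I = Mul(Rational(1, 3), 1) = Rational(1, 3) ≈ 0.33333)
Function('R')(w) = Mul(2, Pow(w, 2)) (Function('R')(w) = Mul(w, Mul(2, w)) = Mul(2, Pow(w, 2)))
C = 9 (C = Pow(3, 2) = 9)
T = Rational(83, 9) (T = Add(9, Mul(2, Pow(Rational(1, 3), 2))) = Add(9, Mul(2, Rational(1, 9))) = Add(9, Rational(2, 9)) = Rational(83, 9) ≈ 9.2222)
Add(Mul(-127, 134), T) = Add(Mul(-127, 134), Rational(83, 9)) = Add(-17018, Rational(83, 9)) = Rational(-153079, 9)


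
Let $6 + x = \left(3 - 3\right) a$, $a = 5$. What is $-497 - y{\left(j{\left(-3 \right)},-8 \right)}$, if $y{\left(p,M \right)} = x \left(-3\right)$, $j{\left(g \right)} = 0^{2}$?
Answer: $-515$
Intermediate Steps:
$j{\left(g \right)} = 0$
$x = -6$ ($x = -6 + \left(3 - 3\right) 5 = -6 + 0 \cdot 5 = -6 + 0 = -6$)
$y{\left(p,M \right)} = 18$ ($y{\left(p,M \right)} = \left(-6\right) \left(-3\right) = 18$)
$-497 - y{\left(j{\left(-3 \right)},-8 \right)} = -497 - 18 = -515$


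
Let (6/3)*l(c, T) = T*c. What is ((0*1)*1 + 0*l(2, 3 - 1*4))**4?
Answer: 0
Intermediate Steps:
l(c, T) = T*c/2 (l(c, T) = (T*c)/2 = T*c/2)
((0*1)*1 + 0*l(2, 3 - 1*4))**4 = ((0*1)*1 + 0*((1/2)*(3 - 1*4)*2))**4 = (0*1 + 0*((1/2)*(3 - 4)*2))**4 = (0 + 0*((1/2)*(-1)*2))**4 = (0 + 0*(-1))**4 = (0 + 0)**4 = 0**4 = 0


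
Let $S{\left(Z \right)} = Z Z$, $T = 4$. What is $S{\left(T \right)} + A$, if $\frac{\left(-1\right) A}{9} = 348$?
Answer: $-3116$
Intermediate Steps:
$S{\left(Z \right)} = Z^{2}$
$A = -3132$ ($A = \left(-9\right) 348 = -3132$)
$S{\left(T \right)} + A = 4^{2} - 3132 = 16 - 3132 = -3116$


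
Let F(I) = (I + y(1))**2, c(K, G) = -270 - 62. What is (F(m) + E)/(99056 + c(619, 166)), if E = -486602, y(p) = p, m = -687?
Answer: -8003/49362 ≈ -0.16213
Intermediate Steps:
c(K, G) = -332
F(I) = (1 + I)**2 (F(I) = (I + 1)**2 = (1 + I)**2)
(F(m) + E)/(99056 + c(619, 166)) = ((1 - 687)**2 - 486602)/(99056 - 332) = ((-686)**2 - 486602)/98724 = (470596 - 486602)*(1/98724) = -16006*1/98724 = -8003/49362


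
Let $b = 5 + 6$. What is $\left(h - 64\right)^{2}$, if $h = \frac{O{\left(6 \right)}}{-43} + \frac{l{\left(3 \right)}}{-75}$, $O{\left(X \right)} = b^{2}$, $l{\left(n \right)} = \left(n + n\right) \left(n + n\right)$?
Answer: $\frac{5233220281}{1155625} \approx 4528.5$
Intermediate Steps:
$b = 11$
$l{\left(n \right)} = 4 n^{2}$ ($l{\left(n \right)} = 2 n 2 n = 4 n^{2}$)
$O{\left(X \right)} = 121$ ($O{\left(X \right)} = 11^{2} = 121$)
$h = - \frac{3541}{1075}$ ($h = \frac{121}{-43} + \frac{4 \cdot 3^{2}}{-75} = 121 \left(- \frac{1}{43}\right) + 4 \cdot 9 \left(- \frac{1}{75}\right) = - \frac{121}{43} + 36 \left(- \frac{1}{75}\right) = - \frac{121}{43} - \frac{12}{25} = - \frac{3541}{1075} \approx -3.294$)
$\left(h - 64\right)^{2} = \left(- \frac{3541}{1075} - 64\right)^{2} = \left(- \frac{72341}{1075}\right)^{2} = \frac{5233220281}{1155625}$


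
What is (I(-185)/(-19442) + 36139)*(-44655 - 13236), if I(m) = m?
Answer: -40675063140093/19442 ≈ -2.0921e+9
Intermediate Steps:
(I(-185)/(-19442) + 36139)*(-44655 - 13236) = (-185/(-19442) + 36139)*(-44655 - 13236) = (-185*(-1/19442) + 36139)*(-57891) = (185/19442 + 36139)*(-57891) = (702614623/19442)*(-57891) = -40675063140093/19442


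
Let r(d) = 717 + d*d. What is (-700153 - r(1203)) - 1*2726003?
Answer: -4874082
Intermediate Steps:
r(d) = 717 + d²
(-700153 - r(1203)) - 1*2726003 = (-700153 - (717 + 1203²)) - 1*2726003 = (-700153 - (717 + 1447209)) - 2726003 = (-700153 - 1*1447926) - 2726003 = (-700153 - 1447926) - 2726003 = -2148079 - 2726003 = -4874082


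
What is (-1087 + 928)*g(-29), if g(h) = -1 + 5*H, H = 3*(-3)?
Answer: 7314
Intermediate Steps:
H = -9
g(h) = -46 (g(h) = -1 + 5*(-9) = -1 - 45 = -46)
(-1087 + 928)*g(-29) = (-1087 + 928)*(-46) = -159*(-46) = 7314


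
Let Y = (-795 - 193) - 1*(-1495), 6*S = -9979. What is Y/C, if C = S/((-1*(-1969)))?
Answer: -5989698/9979 ≈ -600.23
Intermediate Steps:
S = -9979/6 (S = (1/6)*(-9979) = -9979/6 ≈ -1663.2)
C = -9979/11814 (C = -9979/(6*((-1*(-1969)))) = -9979/6/1969 = -9979/6*1/1969 = -9979/11814 ≈ -0.84468)
Y = 507 (Y = -988 + 1495 = 507)
Y/C = 507/(-9979/11814) = 507*(-11814/9979) = -5989698/9979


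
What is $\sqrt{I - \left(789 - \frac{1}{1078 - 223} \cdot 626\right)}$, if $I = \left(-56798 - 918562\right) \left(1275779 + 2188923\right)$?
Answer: $\frac{i \sqrt{274486220866459055}}{285} \approx 1.8383 \cdot 10^{6} i$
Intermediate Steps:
$I = -3379331742720$ ($I = \left(-975360\right) 3464702 = -3379331742720$)
$\sqrt{I - \left(789 - \frac{1}{1078 - 223} \cdot 626\right)} = \sqrt{-3379331742720 - \left(789 - \frac{1}{1078 - 223} \cdot 626\right)} = \sqrt{-3379331742720 - \left(789 - \frac{1}{855} \cdot 626\right)} = \sqrt{-3379331742720 + \left(-789 + \frac{1}{855} \cdot 626\right)} = \sqrt{-3379331742720 + \left(-789 + \frac{626}{855}\right)} = \sqrt{-3379331742720 - \frac{673969}{855}} = \sqrt{- \frac{2889328640699569}{855}} = \frac{i \sqrt{274486220866459055}}{285}$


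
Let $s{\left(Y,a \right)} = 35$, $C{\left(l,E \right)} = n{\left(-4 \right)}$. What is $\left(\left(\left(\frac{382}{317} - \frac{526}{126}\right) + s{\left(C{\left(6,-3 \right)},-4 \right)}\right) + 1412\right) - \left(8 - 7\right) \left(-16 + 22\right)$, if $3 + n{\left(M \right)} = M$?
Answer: $\frac{28718906}{19971} \approx 1438.0$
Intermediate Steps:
$n{\left(M \right)} = -3 + M$
$C{\left(l,E \right)} = -7$ ($C{\left(l,E \right)} = -3 - 4 = -7$)
$\left(\left(\left(\frac{382}{317} - \frac{526}{126}\right) + s{\left(C{\left(6,-3 \right)},-4 \right)}\right) + 1412\right) - \left(8 - 7\right) \left(-16 + 22\right) = \left(\left(\left(\frac{382}{317} - \frac{526}{126}\right) + 35\right) + 1412\right) - \left(8 - 7\right) \left(-16 + 22\right) = \left(\left(\left(382 \cdot \frac{1}{317} - \frac{263}{63}\right) + 35\right) + 1412\right) - 1 \cdot 6 = \left(\left(\left(\frac{382}{317} - \frac{263}{63}\right) + 35\right) + 1412\right) - 6 = \left(\left(- \frac{59305}{19971} + 35\right) + 1412\right) - 6 = \left(\frac{639680}{19971} + 1412\right) - 6 = \frac{28838732}{19971} - 6 = \frac{28718906}{19971}$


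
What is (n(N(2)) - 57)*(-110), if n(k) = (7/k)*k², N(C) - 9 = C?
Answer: -2200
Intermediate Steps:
N(C) = 9 + C
n(k) = 7*k
(n(N(2)) - 57)*(-110) = (7*(9 + 2) - 57)*(-110) = (7*11 - 57)*(-110) = (77 - 57)*(-110) = 20*(-110) = -2200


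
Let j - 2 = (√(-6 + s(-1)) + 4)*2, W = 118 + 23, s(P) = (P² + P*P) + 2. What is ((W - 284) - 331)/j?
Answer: -395/9 + 79*I*√2/9 ≈ -43.889 + 12.414*I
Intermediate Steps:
s(P) = 2 + 2*P² (s(P) = (P² + P²) + 2 = 2*P² + 2 = 2 + 2*P²)
W = 141
j = 10 + 2*I*√2 (j = 2 + (√(-6 + (2 + 2*(-1)²)) + 4)*2 = 2 + (√(-6 + (2 + 2*1)) + 4)*2 = 2 + (√(-6 + (2 + 2)) + 4)*2 = 2 + (√(-6 + 4) + 4)*2 = 2 + (√(-2) + 4)*2 = 2 + (I*√2 + 4)*2 = 2 + (4 + I*√2)*2 = 2 + (8 + 2*I*√2) = 10 + 2*I*√2 ≈ 10.0 + 2.8284*I)
((W - 284) - 331)/j = ((141 - 284) - 331)/(10 + 2*I*√2) = (-143 - 331)/(10 + 2*I*√2) = -474/(10 + 2*I*√2)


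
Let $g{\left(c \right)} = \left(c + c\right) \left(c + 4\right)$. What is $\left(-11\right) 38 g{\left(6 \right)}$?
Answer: $-50160$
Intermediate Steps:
$g{\left(c \right)} = 2 c \left(4 + c\right)$
$\left(-11\right) 38 g{\left(6 \right)} = \left(-11\right) 38 \cdot 2 \cdot 6 \left(4 + 6\right) = - 418 \cdot 2 \cdot 6 \cdot 10 = \left(-418\right) 120 = -50160$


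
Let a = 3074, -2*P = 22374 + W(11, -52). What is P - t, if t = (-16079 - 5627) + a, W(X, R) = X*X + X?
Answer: 7379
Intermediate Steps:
W(X, R) = X + X² (W(X, R) = X² + X = X + X²)
P = -11253 (P = -(22374 + 11*(1 + 11))/2 = -(22374 + 11*12)/2 = -(22374 + 132)/2 = -½*22506 = -11253)
t = -18632 (t = (-16079 - 5627) + 3074 = -21706 + 3074 = -18632)
P - t = -11253 - 1*(-18632) = -11253 + 18632 = 7379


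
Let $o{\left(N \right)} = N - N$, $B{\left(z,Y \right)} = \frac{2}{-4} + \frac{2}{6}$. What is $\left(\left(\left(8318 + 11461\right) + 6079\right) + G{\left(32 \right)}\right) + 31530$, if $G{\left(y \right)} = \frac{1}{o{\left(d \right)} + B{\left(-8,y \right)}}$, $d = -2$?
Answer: $57382$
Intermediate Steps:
$B{\left(z,Y \right)} = - \frac{1}{6}$ ($B{\left(z,Y \right)} = 2 \left(- \frac{1}{4}\right) + 2 \cdot \frac{1}{6} = - \frac{1}{2} + \frac{1}{3} = - \frac{1}{6}$)
$o{\left(N \right)} = 0$
$G{\left(y \right)} = -6$ ($G{\left(y \right)} = \frac{1}{0 - \frac{1}{6}} = \frac{1}{- \frac{1}{6}} = -6$)
$\left(\left(\left(8318 + 11461\right) + 6079\right) + G{\left(32 \right)}\right) + 31530 = \left(\left(\left(8318 + 11461\right) + 6079\right) - 6\right) + 31530 = \left(\left(19779 + 6079\right) - 6\right) + 31530 = \left(25858 - 6\right) + 31530 = 25852 + 31530 = 57382$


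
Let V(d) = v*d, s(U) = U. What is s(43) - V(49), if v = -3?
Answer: 190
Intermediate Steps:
V(d) = -3*d
s(43) - V(49) = 43 - (-3)*49 = 43 - 1*(-147) = 43 + 147 = 190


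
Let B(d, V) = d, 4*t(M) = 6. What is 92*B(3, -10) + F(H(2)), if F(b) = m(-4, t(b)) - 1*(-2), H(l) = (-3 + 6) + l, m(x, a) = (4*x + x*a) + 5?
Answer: 261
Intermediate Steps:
t(M) = 3/2 (t(M) = (¼)*6 = 3/2)
m(x, a) = 5 + 4*x + a*x (m(x, a) = (4*x + a*x) + 5 = 5 + 4*x + a*x)
H(l) = 3 + l
F(b) = -15 (F(b) = (5 + 4*(-4) + (3/2)*(-4)) - 1*(-2) = (5 - 16 - 6) + 2 = -17 + 2 = -15)
92*B(3, -10) + F(H(2)) = 92*3 - 15 = 276 - 15 = 261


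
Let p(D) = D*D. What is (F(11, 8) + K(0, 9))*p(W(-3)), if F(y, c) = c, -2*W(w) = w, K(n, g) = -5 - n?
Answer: 27/4 ≈ 6.7500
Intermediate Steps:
W(w) = -w/2
p(D) = D²
(F(11, 8) + K(0, 9))*p(W(-3)) = (8 + (-5 - 1*0))*(-½*(-3))² = (8 + (-5 + 0))*(3/2)² = (8 - 5)*(9/4) = 3*(9/4) = 27/4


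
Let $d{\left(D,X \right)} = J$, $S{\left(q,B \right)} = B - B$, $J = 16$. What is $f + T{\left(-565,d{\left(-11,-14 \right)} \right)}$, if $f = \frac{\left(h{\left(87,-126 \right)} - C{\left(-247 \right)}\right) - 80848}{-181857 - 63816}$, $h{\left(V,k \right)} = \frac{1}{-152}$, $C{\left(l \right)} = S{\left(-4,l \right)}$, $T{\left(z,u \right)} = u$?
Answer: $\frac{67751737}{4149144} \approx 16.329$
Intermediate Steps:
$S{\left(q,B \right)} = 0$
$d{\left(D,X \right)} = 16$
$C{\left(l \right)} = 0$
$h{\left(V,k \right)} = - \frac{1}{152}$
$f = \frac{1365433}{4149144}$ ($f = \frac{\left(- \frac{1}{152} - 0\right) - 80848}{-181857 - 63816} = \frac{\left(- \frac{1}{152} + 0\right) - 80848}{-245673} = \left(- \frac{1}{152} - 80848\right) \left(- \frac{1}{245673}\right) = \left(- \frac{12288897}{152}\right) \left(- \frac{1}{245673}\right) = \frac{1365433}{4149144} \approx 0.32909$)
$f + T{\left(-565,d{\left(-11,-14 \right)} \right)} = \frac{1365433}{4149144} + 16 = \frac{67751737}{4149144}$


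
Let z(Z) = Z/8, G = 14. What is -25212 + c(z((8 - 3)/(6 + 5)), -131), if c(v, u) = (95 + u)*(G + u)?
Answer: -21000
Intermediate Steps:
z(Z) = Z/8 (z(Z) = Z*(⅛) = Z/8)
c(v, u) = (14 + u)*(95 + u) (c(v, u) = (95 + u)*(14 + u) = (14 + u)*(95 + u))
-25212 + c(z((8 - 3)/(6 + 5)), -131) = -25212 + (1330 + (-131)² + 109*(-131)) = -25212 + (1330 + 17161 - 14279) = -25212 + 4212 = -21000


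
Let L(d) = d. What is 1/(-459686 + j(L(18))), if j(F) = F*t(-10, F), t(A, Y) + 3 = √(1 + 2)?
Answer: -114935/52840216657 - 9*√3/105680433314 ≈ -2.1753e-6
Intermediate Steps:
t(A, Y) = -3 + √3 (t(A, Y) = -3 + √(1 + 2) = -3 + √3)
j(F) = F*(-3 + √3)
1/(-459686 + j(L(18))) = 1/(-459686 + 18*(-3 + √3)) = 1/(-459686 + (-54 + 18*√3)) = 1/(-459740 + 18*√3)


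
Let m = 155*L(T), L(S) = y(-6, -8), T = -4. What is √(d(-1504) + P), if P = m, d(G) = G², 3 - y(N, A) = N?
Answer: √2263411 ≈ 1504.5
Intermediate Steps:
y(N, A) = 3 - N
L(S) = 9 (L(S) = 3 - 1*(-6) = 3 + 6 = 9)
m = 1395 (m = 155*9 = 1395)
P = 1395
√(d(-1504) + P) = √((-1504)² + 1395) = √(2262016 + 1395) = √2263411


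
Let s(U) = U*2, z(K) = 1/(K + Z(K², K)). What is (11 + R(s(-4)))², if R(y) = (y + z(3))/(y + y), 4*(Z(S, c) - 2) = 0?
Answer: 844561/6400 ≈ 131.96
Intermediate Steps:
Z(S, c) = 2 (Z(S, c) = 2 + (¼)*0 = 2 + 0 = 2)
z(K) = 1/(2 + K) (z(K) = 1/(K + 2) = 1/(2 + K))
s(U) = 2*U
R(y) = (⅕ + y)/(2*y) (R(y) = (y + 1/(2 + 3))/(y + y) = (y + 1/5)/((2*y)) = (y + ⅕)*(1/(2*y)) = (⅕ + y)*(1/(2*y)) = (⅕ + y)/(2*y))
(11 + R(s(-4)))² = (11 + (1 + 5*(2*(-4)))/(10*((2*(-4)))))² = (11 + (⅒)*(1 + 5*(-8))/(-8))² = (11 + (⅒)*(-⅛)*(1 - 40))² = (11 + (⅒)*(-⅛)*(-39))² = (11 + 39/80)² = (919/80)² = 844561/6400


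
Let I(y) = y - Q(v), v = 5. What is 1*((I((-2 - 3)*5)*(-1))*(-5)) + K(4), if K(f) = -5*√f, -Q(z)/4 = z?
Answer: -35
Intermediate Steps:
Q(z) = -4*z
I(y) = 20 + y (I(y) = y - (-4)*5 = y - 1*(-20) = y + 20 = 20 + y)
1*((I((-2 - 3)*5)*(-1))*(-5)) + K(4) = 1*(((20 + (-2 - 3)*5)*(-1))*(-5)) - 5*√4 = 1*(((20 - 5*5)*(-1))*(-5)) - 5*2 = 1*(((20 - 25)*(-1))*(-5)) - 10 = 1*(-5*(-1)*(-5)) - 10 = 1*(5*(-5)) - 10 = 1*(-25) - 10 = -25 - 10 = -35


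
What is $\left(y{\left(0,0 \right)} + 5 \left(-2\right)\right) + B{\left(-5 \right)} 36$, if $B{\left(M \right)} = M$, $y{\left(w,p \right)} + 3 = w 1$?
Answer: $-193$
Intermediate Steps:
$y{\left(w,p \right)} = -3 + w$ ($y{\left(w,p \right)} = -3 + w 1 = -3 + w$)
$\left(y{\left(0,0 \right)} + 5 \left(-2\right)\right) + B{\left(-5 \right)} 36 = \left(\left(-3 + 0\right) + 5 \left(-2\right)\right) - 180 = \left(-3 - 10\right) - 180 = -13 - 180 = -193$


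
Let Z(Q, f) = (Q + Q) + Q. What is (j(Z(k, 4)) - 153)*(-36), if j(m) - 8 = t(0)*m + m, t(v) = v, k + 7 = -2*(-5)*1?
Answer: 4896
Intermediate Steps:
k = 3 (k = -7 - 2*(-5)*1 = -7 + 10*1 = -7 + 10 = 3)
Z(Q, f) = 3*Q (Z(Q, f) = 2*Q + Q = 3*Q)
j(m) = 8 + m (j(m) = 8 + (0*m + m) = 8 + (0 + m) = 8 + m)
(j(Z(k, 4)) - 153)*(-36) = ((8 + 3*3) - 153)*(-36) = ((8 + 9) - 153)*(-36) = (17 - 153)*(-36) = -136*(-36) = 4896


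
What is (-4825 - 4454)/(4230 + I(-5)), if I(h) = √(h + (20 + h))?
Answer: -3925017/1789289 + 9279*√10/17892890 ≈ -2.1920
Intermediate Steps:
I(h) = √(20 + 2*h)
(-4825 - 4454)/(4230 + I(-5)) = (-4825 - 4454)/(4230 + √(20 + 2*(-5))) = -9279/(4230 + √(20 - 10)) = -9279/(4230 + √10)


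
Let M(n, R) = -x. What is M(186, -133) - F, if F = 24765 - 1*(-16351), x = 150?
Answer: -41266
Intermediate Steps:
M(n, R) = -150 (M(n, R) = -1*150 = -150)
F = 41116 (F = 24765 + 16351 = 41116)
M(186, -133) - F = -150 - 1*41116 = -150 - 41116 = -41266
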